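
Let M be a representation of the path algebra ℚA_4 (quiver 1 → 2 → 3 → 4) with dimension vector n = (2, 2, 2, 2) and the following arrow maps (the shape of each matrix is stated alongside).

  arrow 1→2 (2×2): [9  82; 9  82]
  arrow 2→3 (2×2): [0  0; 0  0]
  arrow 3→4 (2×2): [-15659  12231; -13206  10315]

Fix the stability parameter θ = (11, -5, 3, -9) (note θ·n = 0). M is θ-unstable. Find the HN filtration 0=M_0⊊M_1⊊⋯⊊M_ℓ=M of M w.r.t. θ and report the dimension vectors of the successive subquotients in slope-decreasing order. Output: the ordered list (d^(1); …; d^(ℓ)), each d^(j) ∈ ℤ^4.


Interval decomposition of M: I[1,1], I[1,2], I[2,2], I[3,4]^2.
HN type (ℓ=4): μ^(1)=11; μ^(2)=3; μ^(3)=-3; μ^(4)=-5

((1, 0, 0, 0); (1, 1, 0, 0); (0, 0, 2, 2); (0, 1, 0, 0))


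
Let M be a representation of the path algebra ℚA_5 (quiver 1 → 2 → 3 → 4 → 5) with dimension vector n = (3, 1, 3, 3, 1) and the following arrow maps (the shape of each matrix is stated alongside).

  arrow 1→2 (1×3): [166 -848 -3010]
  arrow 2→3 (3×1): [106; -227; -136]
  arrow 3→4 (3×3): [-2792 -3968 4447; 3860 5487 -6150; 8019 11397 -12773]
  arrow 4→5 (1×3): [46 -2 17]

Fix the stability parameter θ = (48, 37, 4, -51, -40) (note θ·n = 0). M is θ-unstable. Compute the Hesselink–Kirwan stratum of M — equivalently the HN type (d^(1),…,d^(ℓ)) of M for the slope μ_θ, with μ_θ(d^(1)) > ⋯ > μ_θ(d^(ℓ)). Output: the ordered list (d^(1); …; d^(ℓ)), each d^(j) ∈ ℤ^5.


Barcode: M ≅ I[1,1]^2, I[1,5], I[3,4]^2. HN layers by μ_θ (3 steps, strictly decreasing):
  μ^(1)=48; μ^(2)=-2/5; μ^(3)=-47/2

((2, 0, 0, 0, 0); (1, 1, 1, 1, 1); (0, 0, 2, 2, 0))


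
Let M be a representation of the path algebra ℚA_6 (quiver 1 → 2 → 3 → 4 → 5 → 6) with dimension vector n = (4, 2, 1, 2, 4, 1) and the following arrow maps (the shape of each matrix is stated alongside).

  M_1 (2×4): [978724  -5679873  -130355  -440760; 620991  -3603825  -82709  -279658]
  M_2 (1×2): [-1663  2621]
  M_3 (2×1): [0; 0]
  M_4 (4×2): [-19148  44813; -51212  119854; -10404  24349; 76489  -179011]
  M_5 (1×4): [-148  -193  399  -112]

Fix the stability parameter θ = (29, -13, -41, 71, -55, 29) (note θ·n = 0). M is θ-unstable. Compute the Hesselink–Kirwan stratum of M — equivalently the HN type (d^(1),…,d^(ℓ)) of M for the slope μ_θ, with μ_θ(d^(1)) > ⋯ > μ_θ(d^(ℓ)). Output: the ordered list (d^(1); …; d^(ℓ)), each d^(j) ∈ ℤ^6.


Barcode: M ≅ I[1,1]^2, I[1,2], I[1,3], I[4,5], I[4,6], I[5,5]^2. HN layers by μ_θ (4 steps, strictly decreasing):
  μ^(1)=29; μ^(2)=8; μ^(3)=-25/3; μ^(4)=-55

((2, 0, 0, 0, 0, 1); (1, 1, 0, 2, 2, 0); (1, 1, 1, 0, 0, 0); (0, 0, 0, 0, 2, 0))


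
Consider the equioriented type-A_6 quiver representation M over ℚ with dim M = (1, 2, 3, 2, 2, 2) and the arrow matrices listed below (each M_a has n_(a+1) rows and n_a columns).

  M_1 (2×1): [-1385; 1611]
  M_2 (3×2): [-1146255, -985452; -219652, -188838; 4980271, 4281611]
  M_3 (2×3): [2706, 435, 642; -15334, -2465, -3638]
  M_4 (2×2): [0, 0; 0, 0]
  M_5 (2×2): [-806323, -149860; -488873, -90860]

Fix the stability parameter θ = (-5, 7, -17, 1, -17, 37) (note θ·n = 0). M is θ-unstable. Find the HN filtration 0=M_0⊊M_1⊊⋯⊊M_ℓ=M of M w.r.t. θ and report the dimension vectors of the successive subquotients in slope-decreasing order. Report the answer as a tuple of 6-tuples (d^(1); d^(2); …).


Barcode: M ≅ I[1,3], I[2,4], I[3,3], I[4,4], I[5,5], I[5,6], I[6,6]. HN layers by μ_θ (4 steps, strictly decreasing):
  μ^(1)=37; μ^(2)=1; μ^(3)=-5; μ^(4)=-17

((0, 0, 0, 0, 0, 2); (0, 0, 0, 2, 0, 0); (1, 2, 2, 0, 0, 0); (0, 0, 1, 0, 2, 0))


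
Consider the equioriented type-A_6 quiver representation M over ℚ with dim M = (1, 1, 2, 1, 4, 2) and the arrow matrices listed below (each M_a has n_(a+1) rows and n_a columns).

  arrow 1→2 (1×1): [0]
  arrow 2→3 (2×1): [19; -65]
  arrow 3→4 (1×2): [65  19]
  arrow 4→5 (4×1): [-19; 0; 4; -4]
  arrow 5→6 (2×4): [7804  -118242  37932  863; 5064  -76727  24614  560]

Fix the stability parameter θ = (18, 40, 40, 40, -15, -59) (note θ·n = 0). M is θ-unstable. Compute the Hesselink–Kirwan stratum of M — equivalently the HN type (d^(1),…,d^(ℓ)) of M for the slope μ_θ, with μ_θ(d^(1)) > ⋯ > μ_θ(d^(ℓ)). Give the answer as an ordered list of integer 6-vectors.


Interval decomposition of M: I[1,1], I[2,3], I[3,5], I[5,5], I[5,6]^2.
HN type (ℓ=5): μ^(1)=40; μ^(2)=65/3; μ^(3)=18; μ^(4)=-15; μ^(5)=-37

((0, 1, 1, 0, 0, 0); (0, 0, 1, 1, 1, 0); (1, 0, 0, 0, 0, 0); (0, 0, 0, 0, 1, 0); (0, 0, 0, 0, 2, 2))


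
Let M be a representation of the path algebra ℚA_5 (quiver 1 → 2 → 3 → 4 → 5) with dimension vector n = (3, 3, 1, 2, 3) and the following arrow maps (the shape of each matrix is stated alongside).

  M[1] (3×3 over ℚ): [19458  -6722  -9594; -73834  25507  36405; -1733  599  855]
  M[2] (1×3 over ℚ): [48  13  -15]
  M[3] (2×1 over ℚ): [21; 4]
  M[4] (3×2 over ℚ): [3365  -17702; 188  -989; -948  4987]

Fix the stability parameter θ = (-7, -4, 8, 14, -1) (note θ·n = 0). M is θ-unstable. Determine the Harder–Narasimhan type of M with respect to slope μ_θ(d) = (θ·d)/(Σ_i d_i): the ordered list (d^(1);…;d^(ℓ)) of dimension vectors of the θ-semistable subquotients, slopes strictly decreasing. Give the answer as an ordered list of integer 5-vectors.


Barcode: M ≅ I[1,1], I[1,2], I[1,5], I[2,2], I[4,5], I[5,5]. HN layers by μ_θ (5 steps, strictly decreasing):
  μ^(1)=7; μ^(2)=13/2; μ^(3)=-1; μ^(4)=-4; μ^(5)=-7

((0, 0, 1, 1, 1); (0, 0, 0, 1, 1); (0, 0, 0, 0, 1); (0, 3, 0, 0, 0); (3, 0, 0, 0, 0))


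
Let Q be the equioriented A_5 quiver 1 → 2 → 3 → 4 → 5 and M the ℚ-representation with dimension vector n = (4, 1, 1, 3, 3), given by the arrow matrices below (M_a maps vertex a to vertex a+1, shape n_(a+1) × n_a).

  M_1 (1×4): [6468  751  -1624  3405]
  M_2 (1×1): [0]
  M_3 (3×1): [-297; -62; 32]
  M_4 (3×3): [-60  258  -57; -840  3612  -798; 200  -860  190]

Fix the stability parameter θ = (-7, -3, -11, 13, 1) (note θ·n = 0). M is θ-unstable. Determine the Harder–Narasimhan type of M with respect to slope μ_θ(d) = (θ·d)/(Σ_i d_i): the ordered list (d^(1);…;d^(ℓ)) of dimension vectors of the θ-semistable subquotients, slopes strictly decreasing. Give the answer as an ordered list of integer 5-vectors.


Barcode: M ≅ I[1,1]^3, I[1,2], I[3,4], I[4,4], I[4,5], I[5,5]^2. HN layers by μ_θ (6 steps, strictly decreasing):
  μ^(1)=13; μ^(2)=7; μ^(3)=1; μ^(4)=-3; μ^(5)=-7; μ^(6)=-11

((0, 0, 0, 2, 0); (0, 0, 0, 1, 1); (0, 0, 0, 0, 2); (0, 1, 0, 0, 0); (4, 0, 0, 0, 0); (0, 0, 1, 0, 0))


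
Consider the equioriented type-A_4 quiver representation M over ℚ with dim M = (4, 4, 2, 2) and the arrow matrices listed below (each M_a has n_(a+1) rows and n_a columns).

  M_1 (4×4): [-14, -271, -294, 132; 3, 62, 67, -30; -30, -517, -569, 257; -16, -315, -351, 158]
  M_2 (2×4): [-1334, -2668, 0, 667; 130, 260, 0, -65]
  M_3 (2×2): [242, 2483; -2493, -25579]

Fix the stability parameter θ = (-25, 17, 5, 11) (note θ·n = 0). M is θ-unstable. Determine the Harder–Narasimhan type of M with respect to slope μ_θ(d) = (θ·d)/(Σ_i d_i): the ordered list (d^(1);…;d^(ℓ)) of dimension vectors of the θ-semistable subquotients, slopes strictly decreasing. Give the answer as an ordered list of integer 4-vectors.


Via rank(M_{q-1}∘⋯∘M_p): M ≅ I[1,2]^3, I[1,4], I[3,4].
μ_θ-semistable layers: μ^(1)=17; μ^(2)=11; μ^(3)=5; μ^(4)=-25

((0, 3, 0, 0); (0, 1, 1, 2); (0, 0, 1, 0); (4, 0, 0, 0))


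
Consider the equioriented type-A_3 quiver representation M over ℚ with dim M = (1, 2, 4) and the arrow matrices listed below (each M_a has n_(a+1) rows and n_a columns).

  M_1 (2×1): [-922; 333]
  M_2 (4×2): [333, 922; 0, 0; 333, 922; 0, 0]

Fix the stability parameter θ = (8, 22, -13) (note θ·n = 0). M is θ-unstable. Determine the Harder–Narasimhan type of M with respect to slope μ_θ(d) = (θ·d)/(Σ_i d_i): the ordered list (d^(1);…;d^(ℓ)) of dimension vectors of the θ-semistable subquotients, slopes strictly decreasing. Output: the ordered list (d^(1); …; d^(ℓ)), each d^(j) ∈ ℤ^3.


Interval decomposition of M: I[1,2], I[2,3], I[3,3]^3.
HN type (ℓ=4): μ^(1)=22; μ^(2)=8; μ^(3)=9/2; μ^(4)=-13

((0, 1, 0); (1, 0, 0); (0, 1, 1); (0, 0, 3))


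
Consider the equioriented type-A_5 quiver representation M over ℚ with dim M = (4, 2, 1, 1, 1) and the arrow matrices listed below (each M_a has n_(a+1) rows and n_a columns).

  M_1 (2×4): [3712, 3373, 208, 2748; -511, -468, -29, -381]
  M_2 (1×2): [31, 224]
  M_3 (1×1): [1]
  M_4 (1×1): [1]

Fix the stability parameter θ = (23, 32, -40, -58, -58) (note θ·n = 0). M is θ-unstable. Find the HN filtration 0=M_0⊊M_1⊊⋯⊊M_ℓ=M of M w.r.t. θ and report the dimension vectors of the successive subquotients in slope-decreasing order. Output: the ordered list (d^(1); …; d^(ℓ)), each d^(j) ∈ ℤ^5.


Interval decomposition of M: I[1,1]^2, I[1,2], I[1,5].
HN type (ℓ=3): μ^(1)=32; μ^(2)=23; μ^(3)=-101/5

((0, 1, 0, 0, 0); (3, 0, 0, 0, 0); (1, 1, 1, 1, 1))


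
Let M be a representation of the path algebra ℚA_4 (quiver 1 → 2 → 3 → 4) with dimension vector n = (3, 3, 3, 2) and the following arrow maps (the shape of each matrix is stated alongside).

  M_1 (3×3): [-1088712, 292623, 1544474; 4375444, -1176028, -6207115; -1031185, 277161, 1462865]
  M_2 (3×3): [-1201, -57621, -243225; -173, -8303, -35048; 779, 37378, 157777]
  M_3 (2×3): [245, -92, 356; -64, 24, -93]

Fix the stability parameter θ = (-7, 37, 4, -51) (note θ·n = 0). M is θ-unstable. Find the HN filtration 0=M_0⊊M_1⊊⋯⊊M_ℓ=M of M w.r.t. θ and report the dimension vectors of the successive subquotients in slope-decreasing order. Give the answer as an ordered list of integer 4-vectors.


Barcode: M ≅ I[1,3], I[1,4]^2. HN layers by μ_θ (3 steps, strictly decreasing):
  μ^(1)=41/2; μ^(2)=-10/3; μ^(3)=-7

((0, 1, 1, 0); (0, 2, 2, 2); (3, 0, 0, 0))


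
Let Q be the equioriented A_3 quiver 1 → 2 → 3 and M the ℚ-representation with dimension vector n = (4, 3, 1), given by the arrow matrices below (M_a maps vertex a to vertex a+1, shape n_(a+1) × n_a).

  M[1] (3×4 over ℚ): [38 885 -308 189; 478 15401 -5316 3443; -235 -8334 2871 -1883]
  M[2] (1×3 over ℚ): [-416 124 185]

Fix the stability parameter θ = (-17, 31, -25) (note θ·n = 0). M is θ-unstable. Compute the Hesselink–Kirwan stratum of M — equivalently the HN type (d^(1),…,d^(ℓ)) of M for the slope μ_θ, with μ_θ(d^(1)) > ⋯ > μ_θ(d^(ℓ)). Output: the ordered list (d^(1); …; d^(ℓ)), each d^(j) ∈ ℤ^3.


Via rank(M_{q-1}∘⋯∘M_p): M ≅ I[1,1], I[1,2]^2, I[1,3].
μ_θ-semistable layers: μ^(1)=31; μ^(2)=3; μ^(3)=-17

((0, 2, 0); (0, 1, 1); (4, 0, 0))


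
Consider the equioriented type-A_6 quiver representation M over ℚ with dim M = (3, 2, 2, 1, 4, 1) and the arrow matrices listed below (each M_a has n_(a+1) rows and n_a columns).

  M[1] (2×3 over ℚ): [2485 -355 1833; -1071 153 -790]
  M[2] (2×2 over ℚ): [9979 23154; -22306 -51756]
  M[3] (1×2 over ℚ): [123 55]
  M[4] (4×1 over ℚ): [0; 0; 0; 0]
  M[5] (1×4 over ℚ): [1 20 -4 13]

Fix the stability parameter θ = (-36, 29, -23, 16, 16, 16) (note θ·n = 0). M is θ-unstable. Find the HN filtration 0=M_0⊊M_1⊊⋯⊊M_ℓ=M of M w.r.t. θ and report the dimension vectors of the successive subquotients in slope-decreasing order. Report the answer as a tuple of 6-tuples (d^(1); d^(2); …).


Via rank(M_{q-1}∘⋯∘M_p): M ≅ I[1,1], I[1,2], I[1,4], I[3,3], I[5,5]^3, I[5,6].
μ_θ-semistable layers: μ^(1)=29; μ^(2)=16; μ^(3)=3; μ^(4)=-23; μ^(5)=-36

((0, 1, 0, 0, 0, 0); (0, 0, 0, 1, 4, 1); (0, 1, 1, 0, 0, 0); (0, 0, 1, 0, 0, 0); (3, 0, 0, 0, 0, 0))


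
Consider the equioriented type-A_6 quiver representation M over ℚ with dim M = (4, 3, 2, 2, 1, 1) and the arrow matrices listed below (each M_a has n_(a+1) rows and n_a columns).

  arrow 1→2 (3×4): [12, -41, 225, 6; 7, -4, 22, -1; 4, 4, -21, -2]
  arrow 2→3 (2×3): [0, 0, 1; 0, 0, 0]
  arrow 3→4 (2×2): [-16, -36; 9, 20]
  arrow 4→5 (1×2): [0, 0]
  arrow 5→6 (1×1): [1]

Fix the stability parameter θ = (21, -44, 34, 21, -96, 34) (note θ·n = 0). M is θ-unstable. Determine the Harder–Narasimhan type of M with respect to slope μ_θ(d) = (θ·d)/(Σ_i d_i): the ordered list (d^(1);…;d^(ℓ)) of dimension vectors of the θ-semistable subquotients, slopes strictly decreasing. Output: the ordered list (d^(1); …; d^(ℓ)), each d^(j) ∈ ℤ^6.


Interval decomposition of M: I[1,1], I[1,2]^2, I[1,4], I[3,4], I[5,6].
HN type (ℓ=5): μ^(1)=34; μ^(2)=55/2; μ^(3)=21; μ^(4)=-23/2; μ^(5)=-96

((0, 0, 0, 0, 0, 1); (0, 0, 2, 2, 0, 0); (1, 0, 0, 0, 0, 0); (3, 3, 0, 0, 0, 0); (0, 0, 0, 0, 1, 0))


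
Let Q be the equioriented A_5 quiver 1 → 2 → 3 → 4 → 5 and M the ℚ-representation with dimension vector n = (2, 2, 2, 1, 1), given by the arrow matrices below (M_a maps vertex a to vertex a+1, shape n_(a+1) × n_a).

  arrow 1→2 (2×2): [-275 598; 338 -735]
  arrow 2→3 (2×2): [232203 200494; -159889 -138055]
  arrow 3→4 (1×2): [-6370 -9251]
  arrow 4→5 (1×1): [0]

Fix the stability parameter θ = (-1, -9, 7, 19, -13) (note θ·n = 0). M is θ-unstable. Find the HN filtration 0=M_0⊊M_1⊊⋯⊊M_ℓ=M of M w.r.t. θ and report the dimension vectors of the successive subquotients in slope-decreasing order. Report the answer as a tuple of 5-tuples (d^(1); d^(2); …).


Interval decomposition of M: I[1,3], I[1,4], I[5,5].
HN type (ℓ=4): μ^(1)=19; μ^(2)=7; μ^(3)=-5; μ^(4)=-13

((0, 0, 0, 1, 0); (0, 0, 2, 0, 0); (2, 2, 0, 0, 0); (0, 0, 0, 0, 1))


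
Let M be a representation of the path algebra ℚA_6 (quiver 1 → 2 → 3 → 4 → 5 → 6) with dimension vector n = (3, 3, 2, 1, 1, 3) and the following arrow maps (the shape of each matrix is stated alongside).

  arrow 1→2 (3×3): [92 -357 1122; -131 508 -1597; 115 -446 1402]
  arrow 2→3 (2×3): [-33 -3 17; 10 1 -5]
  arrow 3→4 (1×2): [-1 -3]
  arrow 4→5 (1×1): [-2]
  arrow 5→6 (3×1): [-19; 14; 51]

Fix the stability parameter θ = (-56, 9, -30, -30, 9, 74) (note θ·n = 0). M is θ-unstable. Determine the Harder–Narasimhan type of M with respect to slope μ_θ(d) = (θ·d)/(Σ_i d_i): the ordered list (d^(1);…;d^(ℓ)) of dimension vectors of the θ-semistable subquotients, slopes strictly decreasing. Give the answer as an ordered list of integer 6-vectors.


Via rank(M_{q-1}∘⋯∘M_p): M ≅ I[1,2], I[1,3], I[1,6], I[6,6]^2.
μ_θ-semistable layers: μ^(1)=74; μ^(2)=9; μ^(3)=-21/2; μ^(4)=-17; μ^(5)=-56

((0, 0, 0, 0, 0, 3); (0, 1, 0, 0, 1, 0); (0, 1, 1, 0, 0, 0); (0, 1, 1, 1, 0, 0); (3, 0, 0, 0, 0, 0))


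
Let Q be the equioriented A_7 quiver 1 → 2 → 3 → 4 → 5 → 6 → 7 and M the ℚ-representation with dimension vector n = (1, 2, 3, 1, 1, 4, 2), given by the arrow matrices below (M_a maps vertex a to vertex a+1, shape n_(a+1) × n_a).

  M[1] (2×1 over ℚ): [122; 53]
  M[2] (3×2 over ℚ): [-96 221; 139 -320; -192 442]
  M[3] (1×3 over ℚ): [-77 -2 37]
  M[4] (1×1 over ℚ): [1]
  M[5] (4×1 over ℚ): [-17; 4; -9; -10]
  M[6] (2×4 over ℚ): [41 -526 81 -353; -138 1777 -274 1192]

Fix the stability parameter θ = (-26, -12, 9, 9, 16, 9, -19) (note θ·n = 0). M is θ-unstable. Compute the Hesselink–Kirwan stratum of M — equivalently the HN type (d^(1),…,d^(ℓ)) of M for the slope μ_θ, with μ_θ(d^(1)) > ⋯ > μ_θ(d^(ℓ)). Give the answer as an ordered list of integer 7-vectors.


Interval decomposition of M: I[1,6], I[2,3], I[3,3], I[6,6], I[6,7]^2.
HN type (ℓ=5): μ^(1)=25/2; μ^(2)=9; μ^(3)=-5; μ^(4)=-12; μ^(5)=-26

((0, 0, 0, 0, 1, 1, 0); (0, 0, 3, 1, 0, 1, 0); (0, 0, 0, 0, 0, 2, 2); (0, 2, 0, 0, 0, 0, 0); (1, 0, 0, 0, 0, 0, 0))


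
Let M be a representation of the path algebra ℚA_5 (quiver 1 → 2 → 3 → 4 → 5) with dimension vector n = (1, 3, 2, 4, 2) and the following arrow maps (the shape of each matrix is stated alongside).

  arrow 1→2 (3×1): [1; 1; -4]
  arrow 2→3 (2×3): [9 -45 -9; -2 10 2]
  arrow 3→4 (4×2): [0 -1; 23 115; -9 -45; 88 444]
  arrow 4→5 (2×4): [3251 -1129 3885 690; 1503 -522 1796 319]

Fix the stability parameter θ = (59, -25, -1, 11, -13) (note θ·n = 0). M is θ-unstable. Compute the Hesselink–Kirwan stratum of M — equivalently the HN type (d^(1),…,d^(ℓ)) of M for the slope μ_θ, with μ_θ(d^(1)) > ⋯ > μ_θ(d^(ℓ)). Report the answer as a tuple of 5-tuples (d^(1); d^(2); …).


Barcode: M ≅ I[1,2], I[2,2], I[2,5], I[3,5], I[4,4]^2. HN layers by μ_θ (4 steps, strictly decreasing):
  μ^(1)=17; μ^(2)=11; μ^(3)=-1; μ^(4)=-25

((1, 1, 0, 0, 0); (0, 0, 0, 2, 0); (0, 0, 2, 2, 2); (0, 2, 0, 0, 0))


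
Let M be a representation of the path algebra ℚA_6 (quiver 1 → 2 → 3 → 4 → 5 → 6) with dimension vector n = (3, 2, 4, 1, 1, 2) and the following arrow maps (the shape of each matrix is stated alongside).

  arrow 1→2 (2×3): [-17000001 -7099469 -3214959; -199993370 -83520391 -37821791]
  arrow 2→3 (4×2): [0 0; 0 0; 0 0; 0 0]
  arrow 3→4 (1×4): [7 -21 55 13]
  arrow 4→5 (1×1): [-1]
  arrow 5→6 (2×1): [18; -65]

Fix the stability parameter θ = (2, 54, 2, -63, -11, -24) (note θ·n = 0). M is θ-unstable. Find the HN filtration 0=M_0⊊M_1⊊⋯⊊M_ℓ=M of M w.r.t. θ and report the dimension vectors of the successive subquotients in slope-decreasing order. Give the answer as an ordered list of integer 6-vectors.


Barcode: M ≅ I[1,1], I[1,2]^2, I[3,3]^3, I[3,6], I[6,6]. HN layers by μ_θ (5 steps, strictly decreasing):
  μ^(1)=54; μ^(2)=2; μ^(3)=-35/2; μ^(4)=-24; μ^(5)=-61/2

((0, 2, 0, 0, 0, 0); (3, 0, 3, 0, 0, 0); (0, 0, 0, 0, 1, 1); (0, 0, 0, 0, 0, 1); (0, 0, 1, 1, 0, 0))


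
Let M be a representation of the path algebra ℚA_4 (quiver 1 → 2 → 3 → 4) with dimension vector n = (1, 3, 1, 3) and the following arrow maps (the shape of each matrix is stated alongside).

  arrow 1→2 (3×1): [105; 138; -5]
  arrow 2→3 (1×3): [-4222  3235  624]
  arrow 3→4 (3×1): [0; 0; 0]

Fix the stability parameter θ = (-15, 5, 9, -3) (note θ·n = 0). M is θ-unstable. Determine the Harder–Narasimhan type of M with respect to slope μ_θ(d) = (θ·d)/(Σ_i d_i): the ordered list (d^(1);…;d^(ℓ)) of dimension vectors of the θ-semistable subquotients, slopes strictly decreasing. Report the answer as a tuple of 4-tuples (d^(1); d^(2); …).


Interval decomposition of M: I[1,2], I[2,2], I[2,3], I[4,4]^3.
HN type (ℓ=4): μ^(1)=9; μ^(2)=5; μ^(3)=-3; μ^(4)=-15

((0, 0, 1, 0); (0, 3, 0, 0); (0, 0, 0, 3); (1, 0, 0, 0))


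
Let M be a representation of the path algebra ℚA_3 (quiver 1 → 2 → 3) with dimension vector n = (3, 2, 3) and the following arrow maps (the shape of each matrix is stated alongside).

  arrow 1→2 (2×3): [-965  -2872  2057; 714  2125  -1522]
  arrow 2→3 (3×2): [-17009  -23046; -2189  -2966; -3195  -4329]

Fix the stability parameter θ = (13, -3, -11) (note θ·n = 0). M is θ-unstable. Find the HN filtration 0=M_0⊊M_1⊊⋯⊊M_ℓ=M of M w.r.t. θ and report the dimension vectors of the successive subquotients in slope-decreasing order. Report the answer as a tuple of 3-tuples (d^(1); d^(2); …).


Via rank(M_{q-1}∘⋯∘M_p): M ≅ I[1,1], I[1,3]^2, I[3,3].
μ_θ-semistable layers: μ^(1)=13; μ^(2)=-1/3; μ^(3)=-11

((1, 0, 0); (2, 2, 2); (0, 0, 1))


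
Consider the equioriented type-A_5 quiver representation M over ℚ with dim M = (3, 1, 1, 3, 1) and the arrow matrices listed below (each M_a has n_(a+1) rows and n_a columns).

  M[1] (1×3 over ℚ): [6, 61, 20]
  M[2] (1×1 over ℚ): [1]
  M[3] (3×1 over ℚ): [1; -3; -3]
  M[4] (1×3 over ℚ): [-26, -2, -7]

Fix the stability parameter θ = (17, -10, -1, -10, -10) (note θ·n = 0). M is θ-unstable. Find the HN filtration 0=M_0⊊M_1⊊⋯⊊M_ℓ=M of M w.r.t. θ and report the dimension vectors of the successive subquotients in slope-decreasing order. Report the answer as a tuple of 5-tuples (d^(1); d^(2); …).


Interval decomposition of M: I[1,1]^2, I[1,5], I[4,4]^2.
HN type (ℓ=3): μ^(1)=17; μ^(2)=-14/5; μ^(3)=-10

((2, 0, 0, 0, 0); (1, 1, 1, 1, 1); (0, 0, 0, 2, 0))


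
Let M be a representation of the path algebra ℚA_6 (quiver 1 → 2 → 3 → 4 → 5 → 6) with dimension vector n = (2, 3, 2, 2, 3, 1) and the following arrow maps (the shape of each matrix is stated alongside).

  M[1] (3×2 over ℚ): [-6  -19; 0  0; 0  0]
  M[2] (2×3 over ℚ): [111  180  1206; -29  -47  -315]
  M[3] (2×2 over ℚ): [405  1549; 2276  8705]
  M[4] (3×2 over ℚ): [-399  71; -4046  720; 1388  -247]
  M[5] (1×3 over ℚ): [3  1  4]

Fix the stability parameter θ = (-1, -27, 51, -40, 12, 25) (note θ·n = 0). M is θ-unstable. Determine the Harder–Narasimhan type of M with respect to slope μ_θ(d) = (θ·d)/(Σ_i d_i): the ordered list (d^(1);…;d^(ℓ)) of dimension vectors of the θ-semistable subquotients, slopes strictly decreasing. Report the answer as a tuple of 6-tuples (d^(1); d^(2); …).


Interval decomposition of M: I[1,1], I[1,6], I[2,2], I[2,5], I[5,5].
HN type (ℓ=6): μ^(1)=25; μ^(2)=12; μ^(3)=11/2; μ^(4)=-1; μ^(5)=-14; μ^(6)=-27

((0, 0, 0, 0, 0, 1); (0, 0, 0, 0, 3, 0); (0, 0, 2, 2, 0, 0); (1, 0, 0, 0, 0, 0); (1, 1, 0, 0, 0, 0); (0, 2, 0, 0, 0, 0))


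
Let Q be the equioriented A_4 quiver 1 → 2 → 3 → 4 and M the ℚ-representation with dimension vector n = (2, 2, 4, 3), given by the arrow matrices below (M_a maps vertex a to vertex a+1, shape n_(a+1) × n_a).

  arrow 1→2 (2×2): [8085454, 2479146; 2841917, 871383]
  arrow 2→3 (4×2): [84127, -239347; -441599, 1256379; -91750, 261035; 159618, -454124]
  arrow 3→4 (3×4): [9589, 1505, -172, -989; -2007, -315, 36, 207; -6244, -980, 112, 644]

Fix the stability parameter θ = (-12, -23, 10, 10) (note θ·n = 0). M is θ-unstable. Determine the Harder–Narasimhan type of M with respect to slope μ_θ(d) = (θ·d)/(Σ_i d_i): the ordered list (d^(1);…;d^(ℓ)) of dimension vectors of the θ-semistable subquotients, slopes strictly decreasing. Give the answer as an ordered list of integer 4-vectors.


Via rank(M_{q-1}∘⋯∘M_p): M ≅ I[1,1], I[1,3], I[2,4], I[3,3]^2, I[4,4]^2.
μ_θ-semistable layers: μ^(1)=10; μ^(2)=-12; μ^(3)=-35/2; μ^(4)=-23

((0, 0, 4, 3); (1, 0, 0, 0); (1, 1, 0, 0); (0, 1, 0, 0))


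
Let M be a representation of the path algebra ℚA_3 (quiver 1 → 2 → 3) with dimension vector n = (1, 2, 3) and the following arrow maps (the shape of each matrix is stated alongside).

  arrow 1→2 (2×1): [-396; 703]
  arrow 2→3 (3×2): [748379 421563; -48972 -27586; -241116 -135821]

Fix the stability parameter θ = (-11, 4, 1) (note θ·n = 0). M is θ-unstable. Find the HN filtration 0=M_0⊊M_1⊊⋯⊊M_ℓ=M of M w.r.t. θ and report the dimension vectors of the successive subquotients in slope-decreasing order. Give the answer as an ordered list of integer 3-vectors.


Interval decomposition of M: I[1,3], I[2,3], I[3,3].
HN type (ℓ=3): μ^(1)=5/2; μ^(2)=1; μ^(3)=-11

((0, 2, 2); (0, 0, 1); (1, 0, 0))


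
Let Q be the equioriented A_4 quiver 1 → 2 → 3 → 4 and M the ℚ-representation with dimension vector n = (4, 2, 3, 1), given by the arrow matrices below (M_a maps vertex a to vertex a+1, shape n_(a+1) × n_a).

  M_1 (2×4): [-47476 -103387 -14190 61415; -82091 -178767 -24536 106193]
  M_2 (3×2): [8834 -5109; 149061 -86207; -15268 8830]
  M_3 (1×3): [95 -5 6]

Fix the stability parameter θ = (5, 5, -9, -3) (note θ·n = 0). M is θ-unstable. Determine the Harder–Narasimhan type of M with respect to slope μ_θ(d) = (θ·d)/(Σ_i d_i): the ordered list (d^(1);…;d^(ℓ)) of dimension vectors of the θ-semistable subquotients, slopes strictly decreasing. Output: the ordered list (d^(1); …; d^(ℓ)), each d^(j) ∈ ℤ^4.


Barcode: M ≅ I[1,1]^2, I[1,3], I[1,4], I[3,3]. HN layers by μ_θ (4 steps, strictly decreasing):
  μ^(1)=5; μ^(2)=1/3; μ^(3)=-1/2; μ^(4)=-9

((2, 0, 0, 0); (1, 1, 1, 0); (1, 1, 1, 1); (0, 0, 1, 0))


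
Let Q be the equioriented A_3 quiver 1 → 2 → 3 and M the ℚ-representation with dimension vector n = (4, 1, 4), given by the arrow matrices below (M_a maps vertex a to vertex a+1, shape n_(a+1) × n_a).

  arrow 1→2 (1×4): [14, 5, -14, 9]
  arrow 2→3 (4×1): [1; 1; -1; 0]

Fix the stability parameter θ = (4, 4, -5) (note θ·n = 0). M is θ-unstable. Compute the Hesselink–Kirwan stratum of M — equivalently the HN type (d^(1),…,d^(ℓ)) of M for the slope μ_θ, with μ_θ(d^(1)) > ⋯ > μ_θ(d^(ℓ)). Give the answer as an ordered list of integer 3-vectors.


Via rank(M_{q-1}∘⋯∘M_p): M ≅ I[1,1]^3, I[1,3], I[3,3]^3.
μ_θ-semistable layers: μ^(1)=4; μ^(2)=1; μ^(3)=-5

((3, 0, 0); (1, 1, 1); (0, 0, 3))


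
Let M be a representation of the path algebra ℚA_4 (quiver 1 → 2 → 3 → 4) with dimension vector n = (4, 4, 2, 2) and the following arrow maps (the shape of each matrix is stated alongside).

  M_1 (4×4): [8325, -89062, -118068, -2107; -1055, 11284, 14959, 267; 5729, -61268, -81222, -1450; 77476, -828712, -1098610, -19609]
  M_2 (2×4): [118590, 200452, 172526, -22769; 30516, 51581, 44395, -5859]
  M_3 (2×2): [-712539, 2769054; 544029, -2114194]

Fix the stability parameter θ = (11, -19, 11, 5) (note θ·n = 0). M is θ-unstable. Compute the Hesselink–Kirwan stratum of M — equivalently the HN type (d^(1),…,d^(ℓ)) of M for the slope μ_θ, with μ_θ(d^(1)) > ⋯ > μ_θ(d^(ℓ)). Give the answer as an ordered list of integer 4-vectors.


Interval decomposition of M: I[1,2]^2, I[1,3], I[1,4], I[4,4].
HN type (ℓ=4): μ^(1)=11; μ^(2)=8; μ^(3)=5; μ^(4)=-4

((0, 0, 1, 0); (0, 0, 1, 1); (0, 0, 0, 1); (4, 4, 0, 0))


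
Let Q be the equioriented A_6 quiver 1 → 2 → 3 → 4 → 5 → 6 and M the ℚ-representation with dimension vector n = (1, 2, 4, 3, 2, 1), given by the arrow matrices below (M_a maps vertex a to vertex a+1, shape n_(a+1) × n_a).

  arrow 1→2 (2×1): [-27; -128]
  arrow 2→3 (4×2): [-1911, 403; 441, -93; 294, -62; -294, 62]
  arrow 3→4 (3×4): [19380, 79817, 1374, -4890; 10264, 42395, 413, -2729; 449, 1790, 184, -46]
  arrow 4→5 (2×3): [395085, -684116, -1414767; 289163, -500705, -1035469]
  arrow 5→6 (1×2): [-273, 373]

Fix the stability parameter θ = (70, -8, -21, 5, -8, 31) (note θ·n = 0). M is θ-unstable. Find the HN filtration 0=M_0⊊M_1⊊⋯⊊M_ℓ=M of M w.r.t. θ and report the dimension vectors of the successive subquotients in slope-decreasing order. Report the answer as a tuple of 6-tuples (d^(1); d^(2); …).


Barcode: M ≅ I[1,6], I[2,2], I[3,3], I[3,4], I[3,5]. HN layers by μ_θ (6 steps, strictly decreasing):
  μ^(1)=31; μ^(2)=38/5; μ^(3)=5; μ^(4)=-3/2; μ^(5)=-8; μ^(6)=-21

((0, 0, 0, 0, 0, 1); (1, 1, 1, 1, 1, 0); (0, 0, 0, 1, 0, 0); (0, 0, 0, 1, 1, 0); (0, 1, 0, 0, 0, 0); (0, 0, 3, 0, 0, 0))


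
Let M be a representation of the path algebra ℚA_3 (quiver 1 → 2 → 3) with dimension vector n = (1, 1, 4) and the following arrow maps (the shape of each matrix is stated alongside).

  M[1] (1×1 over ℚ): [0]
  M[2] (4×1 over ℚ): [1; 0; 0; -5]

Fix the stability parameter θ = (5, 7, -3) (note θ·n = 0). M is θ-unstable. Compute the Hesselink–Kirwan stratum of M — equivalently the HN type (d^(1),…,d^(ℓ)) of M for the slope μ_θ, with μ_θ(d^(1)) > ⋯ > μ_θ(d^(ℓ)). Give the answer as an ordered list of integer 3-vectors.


Barcode: M ≅ I[1,1], I[2,3], I[3,3]^3. HN layers by μ_θ (3 steps, strictly decreasing):
  μ^(1)=5; μ^(2)=2; μ^(3)=-3

((1, 0, 0); (0, 1, 1); (0, 0, 3))


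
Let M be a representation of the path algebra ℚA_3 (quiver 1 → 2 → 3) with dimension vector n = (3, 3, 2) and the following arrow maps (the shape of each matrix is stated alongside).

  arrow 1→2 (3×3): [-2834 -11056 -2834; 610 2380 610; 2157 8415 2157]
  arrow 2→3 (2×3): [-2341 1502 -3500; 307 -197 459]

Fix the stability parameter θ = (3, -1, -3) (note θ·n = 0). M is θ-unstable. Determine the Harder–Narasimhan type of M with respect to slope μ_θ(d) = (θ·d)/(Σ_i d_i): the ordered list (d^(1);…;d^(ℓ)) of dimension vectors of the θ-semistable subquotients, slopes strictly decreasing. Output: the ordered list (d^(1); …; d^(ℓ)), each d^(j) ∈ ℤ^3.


Interval decomposition of M: I[1,1], I[1,3]^2, I[2,2].
HN type (ℓ=3): μ^(1)=3; μ^(2)=-1/3; μ^(3)=-1

((1, 0, 0); (2, 2, 2); (0, 1, 0))


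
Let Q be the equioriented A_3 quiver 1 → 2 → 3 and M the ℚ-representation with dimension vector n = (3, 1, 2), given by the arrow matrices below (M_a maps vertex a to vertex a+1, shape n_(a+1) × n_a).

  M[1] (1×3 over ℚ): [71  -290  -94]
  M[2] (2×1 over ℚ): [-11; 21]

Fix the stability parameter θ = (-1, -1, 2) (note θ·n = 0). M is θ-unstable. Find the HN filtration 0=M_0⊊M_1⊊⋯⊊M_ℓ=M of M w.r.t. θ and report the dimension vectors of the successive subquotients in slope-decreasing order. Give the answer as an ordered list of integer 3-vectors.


Barcode: M ≅ I[1,1]^2, I[1,3], I[3,3]. HN layers by μ_θ (2 steps, strictly decreasing):
  μ^(1)=2; μ^(2)=-1

((0, 0, 2); (3, 1, 0))


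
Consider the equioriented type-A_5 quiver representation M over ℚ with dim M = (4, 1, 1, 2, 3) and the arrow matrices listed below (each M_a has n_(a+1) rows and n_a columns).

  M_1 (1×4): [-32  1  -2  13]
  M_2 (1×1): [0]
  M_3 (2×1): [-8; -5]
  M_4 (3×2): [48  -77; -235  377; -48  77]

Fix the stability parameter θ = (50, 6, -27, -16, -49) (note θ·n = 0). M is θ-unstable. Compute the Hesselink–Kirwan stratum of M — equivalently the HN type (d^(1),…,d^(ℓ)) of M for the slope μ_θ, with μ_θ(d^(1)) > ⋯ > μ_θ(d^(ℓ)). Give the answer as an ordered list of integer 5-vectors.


Interval decomposition of M: I[1,1]^3, I[1,2], I[3,5], I[4,5], I[5,5].
HN type (ℓ=5): μ^(1)=50; μ^(2)=28; μ^(3)=-92/3; μ^(4)=-65/2; μ^(5)=-49

((3, 0, 0, 0, 0); (1, 1, 0, 0, 0); (0, 0, 1, 1, 1); (0, 0, 0, 1, 1); (0, 0, 0, 0, 1))


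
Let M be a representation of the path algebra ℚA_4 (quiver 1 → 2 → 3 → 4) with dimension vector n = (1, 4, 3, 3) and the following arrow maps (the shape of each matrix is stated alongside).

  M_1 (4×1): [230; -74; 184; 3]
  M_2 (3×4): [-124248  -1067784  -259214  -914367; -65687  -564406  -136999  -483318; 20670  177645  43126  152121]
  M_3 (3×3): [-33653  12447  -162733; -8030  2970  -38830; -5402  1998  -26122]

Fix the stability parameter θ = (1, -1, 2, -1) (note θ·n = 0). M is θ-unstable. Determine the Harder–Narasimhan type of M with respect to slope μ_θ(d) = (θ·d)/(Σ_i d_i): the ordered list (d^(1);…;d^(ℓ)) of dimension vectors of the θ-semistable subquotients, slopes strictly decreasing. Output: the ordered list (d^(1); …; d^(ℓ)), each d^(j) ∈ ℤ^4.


Barcode: M ≅ I[1,3], I[2,2], I[2,3], I[2,4], I[4,4]^2. HN layers by μ_θ (4 steps, strictly decreasing):
  μ^(1)=2; μ^(2)=1/2; μ^(3)=0; μ^(4)=-1

((0, 0, 2, 0); (0, 0, 1, 1); (1, 1, 0, 0); (0, 3, 0, 2))


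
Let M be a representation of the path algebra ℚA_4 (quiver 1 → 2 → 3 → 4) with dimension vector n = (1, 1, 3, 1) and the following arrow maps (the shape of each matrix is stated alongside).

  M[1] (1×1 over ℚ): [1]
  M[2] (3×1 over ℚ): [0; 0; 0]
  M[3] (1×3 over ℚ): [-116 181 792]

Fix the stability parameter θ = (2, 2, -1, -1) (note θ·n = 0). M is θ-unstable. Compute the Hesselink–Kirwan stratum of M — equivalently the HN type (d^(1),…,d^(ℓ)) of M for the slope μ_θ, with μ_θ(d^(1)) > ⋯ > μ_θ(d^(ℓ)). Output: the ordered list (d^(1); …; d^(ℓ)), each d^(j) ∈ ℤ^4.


Interval decomposition of M: I[1,2], I[3,3]^2, I[3,4].
HN type (ℓ=2): μ^(1)=2; μ^(2)=-1

((1, 1, 0, 0); (0, 0, 3, 1))


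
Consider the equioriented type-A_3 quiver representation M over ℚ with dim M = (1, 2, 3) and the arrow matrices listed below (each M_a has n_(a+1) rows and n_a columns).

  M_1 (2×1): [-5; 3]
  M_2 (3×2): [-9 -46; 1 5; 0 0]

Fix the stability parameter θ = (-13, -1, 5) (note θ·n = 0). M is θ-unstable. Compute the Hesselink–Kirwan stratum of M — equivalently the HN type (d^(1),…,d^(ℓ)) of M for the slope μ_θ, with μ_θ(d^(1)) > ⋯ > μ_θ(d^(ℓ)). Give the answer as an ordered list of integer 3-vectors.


Via rank(M_{q-1}∘⋯∘M_p): M ≅ I[1,3], I[2,3], I[3,3].
μ_θ-semistable layers: μ^(1)=5; μ^(2)=-1; μ^(3)=-13

((0, 0, 3); (0, 2, 0); (1, 0, 0))


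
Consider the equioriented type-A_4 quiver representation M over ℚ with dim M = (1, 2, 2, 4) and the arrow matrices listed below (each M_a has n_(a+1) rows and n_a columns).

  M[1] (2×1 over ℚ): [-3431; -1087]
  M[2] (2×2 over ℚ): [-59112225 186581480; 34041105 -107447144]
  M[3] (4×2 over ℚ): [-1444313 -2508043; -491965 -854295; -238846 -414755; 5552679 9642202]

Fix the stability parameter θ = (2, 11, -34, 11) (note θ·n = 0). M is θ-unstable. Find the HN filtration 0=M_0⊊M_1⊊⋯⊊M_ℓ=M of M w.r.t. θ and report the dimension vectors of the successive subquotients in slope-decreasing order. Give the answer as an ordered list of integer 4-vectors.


Barcode: M ≅ I[1,4], I[2,2], I[3,4], I[4,4]^2. HN layers by μ_θ (3 steps, strictly decreasing):
  μ^(1)=11; μ^(2)=-7; μ^(3)=-34

((0, 1, 0, 4); (1, 1, 1, 0); (0, 0, 1, 0))


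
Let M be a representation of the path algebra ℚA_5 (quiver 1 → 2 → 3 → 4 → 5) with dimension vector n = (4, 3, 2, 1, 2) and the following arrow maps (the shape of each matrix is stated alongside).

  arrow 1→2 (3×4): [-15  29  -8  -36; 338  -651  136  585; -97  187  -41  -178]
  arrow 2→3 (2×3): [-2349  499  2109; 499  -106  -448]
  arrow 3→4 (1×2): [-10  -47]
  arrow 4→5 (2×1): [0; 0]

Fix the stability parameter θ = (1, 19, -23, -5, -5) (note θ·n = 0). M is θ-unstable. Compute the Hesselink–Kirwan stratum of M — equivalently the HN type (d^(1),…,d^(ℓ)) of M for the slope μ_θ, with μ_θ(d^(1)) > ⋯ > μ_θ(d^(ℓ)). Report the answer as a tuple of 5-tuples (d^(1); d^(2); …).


Interval decomposition of M: I[1,1], I[1,2], I[1,3], I[1,4], I[5,5]^2.
HN type (ℓ=5): μ^(1)=19; μ^(2)=1; μ^(3)=-1; μ^(4)=-2; μ^(5)=-5

((0, 1, 0, 0, 0); (2, 0, 0, 0, 0); (1, 1, 1, 0, 0); (1, 1, 1, 1, 0); (0, 0, 0, 0, 2))


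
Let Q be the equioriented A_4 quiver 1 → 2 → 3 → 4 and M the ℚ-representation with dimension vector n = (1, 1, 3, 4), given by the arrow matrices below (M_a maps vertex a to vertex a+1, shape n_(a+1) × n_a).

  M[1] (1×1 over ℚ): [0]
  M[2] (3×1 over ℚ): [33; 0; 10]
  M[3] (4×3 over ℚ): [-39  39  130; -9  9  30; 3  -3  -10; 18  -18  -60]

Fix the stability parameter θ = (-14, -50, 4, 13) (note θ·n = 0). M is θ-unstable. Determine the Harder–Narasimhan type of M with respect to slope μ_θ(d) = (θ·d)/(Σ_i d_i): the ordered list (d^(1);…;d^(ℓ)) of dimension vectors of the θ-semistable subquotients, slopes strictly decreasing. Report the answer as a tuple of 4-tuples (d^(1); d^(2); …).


Barcode: M ≅ I[1,1], I[2,4], I[3,3]^2, I[4,4]^3. HN layers by μ_θ (4 steps, strictly decreasing):
  μ^(1)=13; μ^(2)=4; μ^(3)=-14; μ^(4)=-50

((0, 0, 0, 4); (0, 0, 3, 0); (1, 0, 0, 0); (0, 1, 0, 0))


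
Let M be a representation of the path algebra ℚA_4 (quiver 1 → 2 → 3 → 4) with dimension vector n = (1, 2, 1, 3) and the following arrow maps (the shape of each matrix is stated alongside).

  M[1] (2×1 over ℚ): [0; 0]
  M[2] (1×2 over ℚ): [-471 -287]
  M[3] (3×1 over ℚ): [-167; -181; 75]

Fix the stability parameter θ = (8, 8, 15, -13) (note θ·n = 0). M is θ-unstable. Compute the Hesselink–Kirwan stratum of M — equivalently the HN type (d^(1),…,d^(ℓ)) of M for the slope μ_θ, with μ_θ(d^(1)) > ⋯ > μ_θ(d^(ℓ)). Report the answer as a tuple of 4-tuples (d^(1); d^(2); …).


Barcode: M ≅ I[1,1], I[2,2], I[2,4], I[4,4]^2. HN layers by μ_θ (3 steps, strictly decreasing):
  μ^(1)=8; μ^(2)=10/3; μ^(3)=-13

((1, 1, 0, 0); (0, 1, 1, 1); (0, 0, 0, 2))


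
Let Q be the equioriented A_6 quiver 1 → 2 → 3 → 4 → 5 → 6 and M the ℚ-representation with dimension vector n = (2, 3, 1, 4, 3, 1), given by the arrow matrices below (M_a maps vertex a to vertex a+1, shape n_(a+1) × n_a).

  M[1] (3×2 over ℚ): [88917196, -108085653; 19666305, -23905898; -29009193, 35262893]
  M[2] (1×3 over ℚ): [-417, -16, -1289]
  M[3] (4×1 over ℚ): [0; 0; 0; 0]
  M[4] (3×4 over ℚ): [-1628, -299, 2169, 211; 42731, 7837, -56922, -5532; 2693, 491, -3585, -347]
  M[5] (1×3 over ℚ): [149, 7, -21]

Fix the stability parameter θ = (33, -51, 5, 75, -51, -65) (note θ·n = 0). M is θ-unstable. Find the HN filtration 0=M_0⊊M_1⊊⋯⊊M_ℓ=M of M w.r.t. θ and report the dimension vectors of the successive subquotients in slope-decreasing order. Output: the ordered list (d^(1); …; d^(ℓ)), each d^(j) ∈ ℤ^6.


Via rank(M_{q-1}∘⋯∘M_p): M ≅ I[1,2], I[1,3], I[2,2], I[4,4], I[4,5]^2, I[4,6].
μ_θ-semistable layers: μ^(1)=75; μ^(2)=12; μ^(3)=5; μ^(4)=-9; μ^(5)=-41/3; μ^(6)=-51

((0, 0, 0, 1, 0, 0); (0, 0, 0, 2, 2, 0); (0, 0, 1, 0, 0, 0); (2, 2, 0, 0, 0, 0); (0, 0, 0, 1, 1, 1); (0, 1, 0, 0, 0, 0))


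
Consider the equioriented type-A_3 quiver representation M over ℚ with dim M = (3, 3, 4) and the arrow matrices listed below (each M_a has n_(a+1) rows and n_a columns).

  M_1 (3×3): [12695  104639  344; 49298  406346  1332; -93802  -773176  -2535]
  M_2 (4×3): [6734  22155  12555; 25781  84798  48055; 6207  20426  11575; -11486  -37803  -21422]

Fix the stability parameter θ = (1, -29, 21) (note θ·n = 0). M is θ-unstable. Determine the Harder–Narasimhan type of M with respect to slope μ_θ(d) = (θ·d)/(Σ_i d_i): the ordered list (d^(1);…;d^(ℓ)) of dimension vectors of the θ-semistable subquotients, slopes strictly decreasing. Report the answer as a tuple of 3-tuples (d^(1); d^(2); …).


Barcode: M ≅ I[1,1], I[1,3]^2, I[2,3], I[3,3]. HN layers by μ_θ (4 steps, strictly decreasing):
  μ^(1)=21; μ^(2)=1; μ^(3)=-14; μ^(4)=-29

((0, 0, 4); (1, 0, 0); (2, 2, 0); (0, 1, 0))


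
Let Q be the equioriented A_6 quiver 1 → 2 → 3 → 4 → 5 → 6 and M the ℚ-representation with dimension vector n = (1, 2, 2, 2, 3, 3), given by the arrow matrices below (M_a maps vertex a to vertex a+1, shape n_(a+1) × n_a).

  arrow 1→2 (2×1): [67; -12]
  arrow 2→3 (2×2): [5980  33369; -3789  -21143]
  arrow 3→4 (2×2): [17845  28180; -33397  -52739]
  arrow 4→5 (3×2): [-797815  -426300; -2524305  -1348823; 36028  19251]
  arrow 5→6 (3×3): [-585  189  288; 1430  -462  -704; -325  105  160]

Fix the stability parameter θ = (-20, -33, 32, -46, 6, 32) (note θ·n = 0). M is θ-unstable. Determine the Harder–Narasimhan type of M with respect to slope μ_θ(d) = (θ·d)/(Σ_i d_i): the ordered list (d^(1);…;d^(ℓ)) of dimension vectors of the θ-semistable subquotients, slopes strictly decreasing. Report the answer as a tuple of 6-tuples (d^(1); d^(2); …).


Interval decomposition of M: I[1,6], I[2,5], I[5,5], I[6,6]^2.
HN type (ℓ=5): μ^(1)=32; μ^(2)=6; μ^(3)=-7; μ^(4)=-53/2; μ^(5)=-33

((0, 0, 0, 0, 0, 3); (0, 0, 0, 0, 3, 0); (0, 0, 2, 2, 0, 0); (1, 1, 0, 0, 0, 0); (0, 1, 0, 0, 0, 0))


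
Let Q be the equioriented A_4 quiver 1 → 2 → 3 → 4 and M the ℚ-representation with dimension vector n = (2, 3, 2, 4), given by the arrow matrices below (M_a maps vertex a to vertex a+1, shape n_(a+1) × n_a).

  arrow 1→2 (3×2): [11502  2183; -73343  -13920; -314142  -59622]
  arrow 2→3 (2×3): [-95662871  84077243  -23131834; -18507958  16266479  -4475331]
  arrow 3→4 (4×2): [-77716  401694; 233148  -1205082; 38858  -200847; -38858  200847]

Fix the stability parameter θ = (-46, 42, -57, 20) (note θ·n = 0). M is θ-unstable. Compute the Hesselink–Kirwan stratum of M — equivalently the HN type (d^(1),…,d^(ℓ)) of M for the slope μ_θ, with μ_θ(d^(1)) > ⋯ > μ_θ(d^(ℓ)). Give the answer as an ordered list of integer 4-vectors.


Via rank(M_{q-1}∘⋯∘M_p): M ≅ I[1,3], I[1,4], I[2,2], I[4,4]^3.
μ_θ-semistable layers: μ^(1)=42; μ^(2)=20; μ^(3)=-15/2; μ^(4)=-46

((0, 1, 0, 0); (0, 0, 0, 4); (0, 2, 2, 0); (2, 0, 0, 0))
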